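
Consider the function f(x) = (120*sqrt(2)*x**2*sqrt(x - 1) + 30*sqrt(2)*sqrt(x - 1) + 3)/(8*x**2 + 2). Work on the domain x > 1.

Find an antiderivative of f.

An antiderivative is F(x) = (40*sqrt(2)*(x - 1)**(3/2) + 3*atan(2*x))/4.

Any candidate F(x) must reproduce f(x) exactly when differentiated.
Check: d/dx[(40*sqrt(2)*(x - 1)**(3/2) + 3*atan(2*x))/4] = (120*sqrt(2)*x**2*sqrt(x - 1) + 30*sqrt(2)*sqrt(x - 1) + 3)/(8*x**2 + 2) = f(x).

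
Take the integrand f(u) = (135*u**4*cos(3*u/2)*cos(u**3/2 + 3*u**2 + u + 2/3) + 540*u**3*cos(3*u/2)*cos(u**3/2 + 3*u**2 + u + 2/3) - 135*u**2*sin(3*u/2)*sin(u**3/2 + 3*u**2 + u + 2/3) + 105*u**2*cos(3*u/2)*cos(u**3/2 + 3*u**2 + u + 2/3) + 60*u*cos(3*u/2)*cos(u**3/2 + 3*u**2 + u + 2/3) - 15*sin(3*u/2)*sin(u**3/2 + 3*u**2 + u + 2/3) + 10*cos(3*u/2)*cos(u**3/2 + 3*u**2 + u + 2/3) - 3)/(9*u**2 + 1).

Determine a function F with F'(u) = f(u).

Whatever form F(u) takes, F'(u) = f(u) is non-negotiable.
Check: d/du[10*sin(u**3/2 + 3*u**2 + u + 2/3)*cos(3*u/2) - atan(3*u)] = (135*u**4*cos(3*u/2)*cos(u**3/2 + 3*u**2 + u + 2/3) + 540*u**3*cos(3*u/2)*cos(u**3/2 + 3*u**2 + u + 2/3) - 135*u**2*sin(3*u/2)*sin(u**3/2 + 3*u**2 + u + 2/3) + 105*u**2*cos(3*u/2)*cos(u**3/2 + 3*u**2 + u + 2/3) + 60*u*cos(3*u/2)*cos(u**3/2 + 3*u**2 + u + 2/3) - 15*sin(3*u/2)*sin(u**3/2 + 3*u**2 + u + 2/3) + 10*cos(3*u/2)*cos(u**3/2 + 3*u**2 + u + 2/3) - 3)/(9*u**2 + 1) = f(u).

An antiderivative is F(u) = 10*sin(u**3/2 + 3*u**2 + u + 2/3)*cos(3*u/2) - atan(3*u).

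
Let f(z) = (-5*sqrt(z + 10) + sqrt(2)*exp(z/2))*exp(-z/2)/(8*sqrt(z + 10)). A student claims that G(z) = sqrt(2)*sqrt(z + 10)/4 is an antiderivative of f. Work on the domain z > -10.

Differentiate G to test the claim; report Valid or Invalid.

d/dz[G] = sqrt(2)/(8*sqrt(z + 10))
d/dz[G] - f(z) = 5*exp(-z/2)/8 != 0.

Invalid: d/dz[G] - f = 5*exp(-z/2)/8, which is not 0.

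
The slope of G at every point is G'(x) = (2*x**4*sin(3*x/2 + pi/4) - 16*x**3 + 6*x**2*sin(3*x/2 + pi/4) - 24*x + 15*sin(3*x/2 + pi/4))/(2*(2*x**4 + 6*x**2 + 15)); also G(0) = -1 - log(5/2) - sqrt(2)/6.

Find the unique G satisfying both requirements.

G(x) = (-3*log(x**4/3 + x**2 + 5/2) - cos(3*x/2 + pi/4) - 3)/3

A candidate passes only if d/dx[G] lands on the given G'(x) exactly.
A general antiderivative is -log(x**4/3 + x**2 + 5/2) - cos(3*x/2 + pi/4)/3 + C.
The condition gives C = -1 - log(5/2) - sqrt(2)/6 - (-log(5/2) - sqrt(2)/6) = -1.
So G(x) = (-3*log(x**4/3 + x**2 + 5/2) - cos(3*x/2 + pi/4) - 3)/3.
Check: d/dx[(-3*log(x**4/3 + x**2 + 5/2) - cos(3*x/2 + pi/4) - 3)/3] = (2*x**4*sin(3*x/2 + pi/4) - 16*x**3 + 6*x**2*sin(3*x/2 + pi/4) - 24*x + 15*sin(3*x/2 + pi/4))/(4*x**4 + 12*x**2 + 30), which equals G'(x).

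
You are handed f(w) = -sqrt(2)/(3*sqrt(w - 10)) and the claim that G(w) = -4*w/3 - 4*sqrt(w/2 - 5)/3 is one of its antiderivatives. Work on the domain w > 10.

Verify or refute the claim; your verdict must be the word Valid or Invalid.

Invalid: d/dw[G] - f = -4/3, which is not 0.

d/dw[G] = (-4*sqrt(w - 10) - sqrt(2))/(3*sqrt(w - 10))
d/dw[G] - f(w) = -4/3 != 0.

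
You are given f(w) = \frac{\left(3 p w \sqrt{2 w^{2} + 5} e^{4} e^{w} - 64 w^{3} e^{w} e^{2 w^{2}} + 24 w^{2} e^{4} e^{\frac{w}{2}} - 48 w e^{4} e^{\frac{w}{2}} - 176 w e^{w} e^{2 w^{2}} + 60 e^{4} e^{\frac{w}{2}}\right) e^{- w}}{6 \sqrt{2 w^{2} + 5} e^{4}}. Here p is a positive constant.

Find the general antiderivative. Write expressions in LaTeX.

For F(w) to be correct the identity F'(w) - f(w) = 0 must hold.
Check: d/dw[\frac{\left(3 p w^{2} e^{\frac{w}{2}} - 16 \sqrt{2 w^{2} + 5} \left(e^{\frac{w}{2}} e^{2 w^{2} - 4} + 3\right)\right) e^{- \frac{w}{2}}}{12}] = \frac{\left(3 p w \sqrt{2 w^{2} + 5} e^{\frac{w}{2}} - \frac{64 w^{3} e^{\frac{w}{2}} e^{2 w^{2}}}{e^{4}} + 24 w^{2} - \frac{176 w e^{\frac{w}{2}} e^{2 w^{2}}}{e^{4}} - 48 w + 60\right) e^{- \frac{w}{2}}}{6 \sqrt{2 w^{2} + 5}}, which equals f(w).

F(w) = \frac{\left(3 p w^{2} e^{\frac{w}{2}} - 16 \sqrt{2 w^{2} + 5} \left(e^{\frac{w}{2}} e^{2 w^{2} - 4} + 3\right)\right) e^{- \frac{w}{2}}}{12} + C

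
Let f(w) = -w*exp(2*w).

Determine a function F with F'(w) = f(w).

An antiderivative is F(w) = -w*exp(2*w)/2 + exp(2*w)/4.

Recognize the product-rule pattern: f = u'v + uv' with u = 1/4 - w/2, v = exp(2*w), so integration by parts undoes it.
Check: d/dw[-w*exp(2*w)/2 + exp(2*w)/4] = -w*exp(2*w) = f(w).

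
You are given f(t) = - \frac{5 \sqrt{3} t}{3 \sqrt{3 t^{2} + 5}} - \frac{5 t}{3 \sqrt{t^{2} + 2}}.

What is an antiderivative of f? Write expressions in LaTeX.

An antiderivative is F(t) = - \frac{5 \sqrt{t^{2} + \frac{5}{3}}}{3} - \frac{5 \sqrt{t^{2} + 2}}{3}.

Integrate term by term and add the pieces.
Check: d/dt[- \frac{5 \sqrt{t^{2} + \frac{5}{3}}}{3} - \frac{5 \sqrt{t^{2} + 2}}{3}] = \frac{- 5 \sqrt{3} t \sqrt{t^{2} + 2} - 5 t \sqrt{3 t^{2} + 5}}{3 \sqrt{t^{2} + 2} \sqrt{3 t^{2} + 5}}, which equals f(t).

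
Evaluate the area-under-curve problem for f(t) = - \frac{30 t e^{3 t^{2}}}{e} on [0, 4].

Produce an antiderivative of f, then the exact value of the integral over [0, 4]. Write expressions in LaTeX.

f matches the chain-rule pattern g'(h)*h' with inner function h(t) = 3 t^{2} - 1; substituting u = h(t) collapses the integral.
F(t) = - \frac{5 e^{3 t^{2}}}{e} is an antiderivative of f.
Check: d/dt[- \frac{5 e^{3 t^{2}}}{e}] = - \frac{30 t e^{3 t^{2}}}{e} = f(t).
F(4) = - 5 e^{47}; F(0) = - \frac{5}{e}.
Integral = F(4) - F(0) = - 5 e^{47} + \frac{5}{e}.

Antiderivative: F(t) = - \frac{5 e^{3 t^{2}}}{e}; value = - 5 e^{47} + \frac{5}{e}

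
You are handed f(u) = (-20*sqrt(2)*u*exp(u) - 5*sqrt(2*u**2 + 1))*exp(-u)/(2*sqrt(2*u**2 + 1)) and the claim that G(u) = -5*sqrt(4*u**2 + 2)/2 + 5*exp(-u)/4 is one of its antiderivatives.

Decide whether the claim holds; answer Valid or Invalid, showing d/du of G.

Invalid: d/du[G] - f = (10*u**2 + 20*sqrt(2)*u*sqrt(2*u**2 + 1)*exp(u) + 5)/(8*u**2*exp(u) + 4*exp(u)), which is not 0.

d/du[G] = (-20*sqrt(2)*u*exp(u) - 5*sqrt(2*u**2 + 1))*exp(-u)/(4*sqrt(2*u**2 + 1))
d/du[G] - f(u) = (10*u**2 + 20*sqrt(2)*u*sqrt(2*u**2 + 1)*exp(u) + 5)/(8*u**2*exp(u) + 4*exp(u)) != 0.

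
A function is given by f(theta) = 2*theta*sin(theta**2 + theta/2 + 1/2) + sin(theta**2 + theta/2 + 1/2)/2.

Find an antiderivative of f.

The substitution u = theta**2 + theta/2 + 1/2 works: f is exactly (dF/du)*(du/dtheta) for that inner function.
Check: d/dtheta[-cos(theta**2 + theta/2 + 1/2)] = 2*theta*sin(theta**2 + theta/2 + 1/2) + sin(theta**2 + theta/2 + 1/2)/2 = f(theta).

An antiderivative is F(theta) = -cos(theta**2 + theta/2 + 1/2).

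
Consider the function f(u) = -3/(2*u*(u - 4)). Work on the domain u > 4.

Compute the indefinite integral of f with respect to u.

The denominator factors as 2*u*(u - 4); partial fractions split f into directly integrable pieces: -3/(8*(u - 4)) + 3/(8*u).
Check: d/du[3*(log(u) - log(u - 4))/8] = -3/(2*u**2 - 8*u), which equals f(u).

F(u) = 3*(log(u) - log(u - 4))/8 + C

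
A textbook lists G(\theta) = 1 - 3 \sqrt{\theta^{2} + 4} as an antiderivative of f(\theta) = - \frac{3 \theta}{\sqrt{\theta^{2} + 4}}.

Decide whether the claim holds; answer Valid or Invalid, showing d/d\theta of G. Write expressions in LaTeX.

Valid: G'(\theta) = f(\theta).

d/d\theta[G] = - \frac{3 \theta}{\sqrt{\theta^{2} + 4}}
This equals f(\theta) exactly, so the claim holds.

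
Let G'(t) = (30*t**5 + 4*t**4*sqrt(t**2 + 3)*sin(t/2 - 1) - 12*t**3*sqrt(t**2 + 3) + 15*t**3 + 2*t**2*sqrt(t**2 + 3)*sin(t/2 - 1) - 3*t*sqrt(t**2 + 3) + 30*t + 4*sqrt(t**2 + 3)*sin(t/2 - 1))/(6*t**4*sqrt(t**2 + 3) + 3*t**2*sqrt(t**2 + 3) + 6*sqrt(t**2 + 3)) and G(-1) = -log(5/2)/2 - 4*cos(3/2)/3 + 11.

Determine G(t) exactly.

Any candidate G(t) must reproduce the stated G'(t) exactly.
A general antiderivative is 5*sqrt(t**2 + 3) - log(t**4 + t**2/2 + 1)/2 - 4*cos(t/2 - 1)/3 + C.
The condition gives C = -log(5/2)/2 - 4*cos(3/2)/3 + 11 - (-log(5/2)/2 - 4*cos(3/2)/3 + 10) = 1.
So G(t) = (30*sqrt(t**2 + 3) - 3*log(t**4 + t**2/2 + 1) - 8*cos(t/2 - 1) + 6)/6.
Check: d/dt[(30*sqrt(t**2 + 3) - 3*log(t**4 + t**2/2 + 1) - 8*cos(t/2 - 1) + 6)/6] = (30*t**5 + 4*t**4*sqrt(t**2 + 3)*sin(t/2 - 1) - 12*t**3*sqrt(t**2 + 3) + 15*t**3 + 2*t**2*sqrt(t**2 + 3)*sin(t/2 - 1) - 3*t*sqrt(t**2 + 3) + 30*t + 4*sqrt(t**2 + 3)*sin(t/2 - 1))/(6*t**4*sqrt(t**2 + 3) + 3*t**2*sqrt(t**2 + 3) + 6*sqrt(t**2 + 3)) = G'(t).

G(t) = (30*sqrt(t**2 + 3) - 3*log(t**4 + t**2/2 + 1) - 8*cos(t/2 - 1) + 6)/6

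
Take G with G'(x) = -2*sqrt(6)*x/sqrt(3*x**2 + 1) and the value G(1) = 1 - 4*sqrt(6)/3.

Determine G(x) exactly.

The substitution u = 2*x**2 + 2/3 works: G'(x) is exactly (dG/du)*(du/dx) for that inner function.
A general antiderivative is -2*sqrt(2*x**2 + 2/3) + C.
The condition gives C = 1 - 4*sqrt(6)/3 - (-4*sqrt(6)/3) = 1.
So G(x) = (-2*sqrt(6)*sqrt(3*x**2 + 1) + 3)/3.
Check: d/dx[(-2*sqrt(6)*sqrt(3*x**2 + 1) + 3)/3] = -2*sqrt(6)*x/sqrt(3*x**2 + 1) = G'(x).

G(x) = (-2*sqrt(6)*sqrt(3*x**2 + 1) + 3)/3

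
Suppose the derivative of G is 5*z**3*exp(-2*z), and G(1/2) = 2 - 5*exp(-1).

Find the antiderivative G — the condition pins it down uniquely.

G(z) = -5*z**3*exp(-2*z)/2 - 15*z**2*exp(-2*z)/4 - 15*z*exp(-2*z)/4 + 2 - 15*exp(-2*z)/8

Recognize the product-rule pattern: G'(z) = u'v + uv' with u = -5*z**3/2 - 15*z**2/4 - 15*z/4 - 15/8, v = exp(-2*z), so integration by parts undoes it.
A general antiderivative is (-20*z**3 - 30*z**2 - 30*z - 15)*exp(-2*z)/8 + C.
The condition gives C = 2 - 5*exp(-1) - (-5*exp(-1)) = 2.
So G(z) = -5*z**3*exp(-2*z)/2 - 15*z**2*exp(-2*z)/4 - 15*z*exp(-2*z)/4 + 2 - 15*exp(-2*z)/8.
Check: d/dz[-5*z**3*exp(-2*z)/2 - 15*z**2*exp(-2*z)/4 - 15*z*exp(-2*z)/4 + 2 - 15*exp(-2*z)/8] = 5*z**3*exp(-2*z) = G'(z).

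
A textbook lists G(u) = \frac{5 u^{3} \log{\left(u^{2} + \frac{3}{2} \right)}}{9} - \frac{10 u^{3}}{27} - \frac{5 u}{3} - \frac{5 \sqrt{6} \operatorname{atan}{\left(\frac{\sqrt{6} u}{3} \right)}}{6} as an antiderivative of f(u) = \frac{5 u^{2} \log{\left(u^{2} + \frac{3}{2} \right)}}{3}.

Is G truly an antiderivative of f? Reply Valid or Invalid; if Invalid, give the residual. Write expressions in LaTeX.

Invalid: d/du[G] - f = - \frac{10}{3}, which is not 0.

d/du[G] = \frac{5 u^{2} \log{\left(u^{2} + \frac{3}{2} \right)}}{3} - \frac{10}{3}
d/du[G] - f(u) = - \frac{10}{3} != 0.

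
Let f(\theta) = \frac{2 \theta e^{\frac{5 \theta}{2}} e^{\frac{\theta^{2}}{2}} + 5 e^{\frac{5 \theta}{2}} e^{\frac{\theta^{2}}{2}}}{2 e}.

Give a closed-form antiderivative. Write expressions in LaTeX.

The substitution u = \frac{\theta^{2}}{2} + \frac{5 \theta}{2} - 1 works: f is exactly (dF/du)*(du/d\theta) for that inner function.
Check: d/d\theta[\frac{e^{\frac{5 \theta}{2}} e^{\frac{\theta^{2}}{2}}}{e}] = \frac{2 \theta e^{\frac{5 \theta}{2}} e^{\frac{\theta^{2}}{2}} + 5 e^{\frac{5 \theta}{2}} e^{\frac{\theta^{2}}{2}}}{2 e} = f(\theta).

An antiderivative is F(\theta) = \frac{e^{\frac{5 \theta}{2}} e^{\frac{\theta^{2}}{2}}}{e}.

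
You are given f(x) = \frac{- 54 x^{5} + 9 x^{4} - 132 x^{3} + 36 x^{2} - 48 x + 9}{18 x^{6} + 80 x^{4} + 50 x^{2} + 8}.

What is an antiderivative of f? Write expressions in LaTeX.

An antiderivative is F(x) = - \frac{3 \log{\left(x^{4} + 4 x^{2} + 1 \right)}}{4} + \frac{3 \operatorname{atan}{\left(\frac{3 x}{2} \right)}}{4}.

Whatever form F(x) takes, F'(x) = f(x) is non-negotiable.
Check: d/dx[- \frac{3 \log{\left(x^{4} + 4 x^{2} + 1 \right)}}{4} + \frac{3 \operatorname{atan}{\left(\frac{3 x}{2} \right)}}{4}] = \frac{- 54 x^{5} + 9 x^{4} - 132 x^{3} + 36 x^{2} - 48 x + 9}{18 x^{6} + 80 x^{4} + 50 x^{2} + 8} = f(x).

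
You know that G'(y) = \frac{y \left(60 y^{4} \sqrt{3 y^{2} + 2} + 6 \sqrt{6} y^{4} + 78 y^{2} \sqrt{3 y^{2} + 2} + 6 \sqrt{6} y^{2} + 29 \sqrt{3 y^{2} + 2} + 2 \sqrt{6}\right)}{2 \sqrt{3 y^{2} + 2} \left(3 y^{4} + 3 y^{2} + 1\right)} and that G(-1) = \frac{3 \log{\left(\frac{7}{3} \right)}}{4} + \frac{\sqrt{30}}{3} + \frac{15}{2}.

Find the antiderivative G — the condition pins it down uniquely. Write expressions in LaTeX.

G(y) = 5 y^{2} + \sqrt{2 y^{2} + \frac{4}{3}} + \frac{3 \log{\left(y^{4} + y^{2} + \frac{1}{3} \right)}}{4} + \frac{5}{2}

Differentiate the proposed G(y) back; it has to land on the given G'(y).
A general antiderivative is 5 y^{2} + \sqrt{2 y^{2} + \frac{4}{3}} + \frac{3 \log{\left(y^{4} + y^{2} + \frac{1}{3} \right)}}{4} + \frac{1}{2} + C.
The condition gives C = \frac{3 \log{\left(\frac{7}{3} \right)}}{4} + \frac{\sqrt{30}}{3} + \frac{15}{2} - (\frac{3 \log{\left(\frac{7}{3} \right)}}{4} + \frac{\sqrt{30}}{3} + \frac{11}{2}) = 2.
So G(y) = 5 y^{2} + \sqrt{2 y^{2} + \frac{4}{3}} + \frac{3 \log{\left(y^{4} + y^{2} + \frac{1}{3} \right)}}{4} + \frac{5}{2}.
Check: d/dy[5 y^{2} + \sqrt{2 y^{2} + \frac{4}{3}} + \frac{3 \log{\left(y^{4} + y^{2} + \frac{1}{3} \right)}}{4} + \frac{5}{2}] = \frac{60 y^{5} \sqrt{3 y^{2} + 2} + 6 \sqrt{6} y^{5} + 78 y^{3} \sqrt{3 y^{2} + 2} + 6 \sqrt{6} y^{3} + 29 y \sqrt{3 y^{2} + 2} + 2 \sqrt{6} y}{6 y^{4} \sqrt{3 y^{2} + 2} + 6 y^{2} \sqrt{3 y^{2} + 2} + 2 \sqrt{3 y^{2} + 2}}, which equals G'(y).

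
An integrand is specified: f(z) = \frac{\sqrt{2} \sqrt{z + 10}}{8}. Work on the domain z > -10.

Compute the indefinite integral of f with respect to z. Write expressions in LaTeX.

For F(z) to be correct the identity F'(z) - f(z) = 0 must hold.
Check: d/dz[\frac{\left(\frac{z}{2} + 5\right)^{\frac{3}{2}}}{3}] = \frac{\sqrt{2} \sqrt{z + 10}}{8} = f(z).

F(z) = \frac{\left(\frac{z}{2} + 5\right)^{\frac{3}{2}}}{3} + C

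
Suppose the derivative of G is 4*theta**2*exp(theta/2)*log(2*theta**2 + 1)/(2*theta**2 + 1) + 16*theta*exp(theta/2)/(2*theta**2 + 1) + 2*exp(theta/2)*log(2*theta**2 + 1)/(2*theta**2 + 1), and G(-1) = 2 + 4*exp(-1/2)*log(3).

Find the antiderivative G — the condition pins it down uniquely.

G'(theta) has the shape u'v + uv' for u = 4*exp(theta/2) and v = log(2*theta**2 + 1) — it is the derivative of the product u*v.
A general antiderivative is 4*exp(theta/2)*log(2*theta**2 + 1) + C.
The condition gives C = 2 + 4*exp(-1/2)*log(3) - (4*exp(-1/2)*log(3)) = 2.
So G(theta) = 2*(2*exp(theta/2)*log(2*theta**2 + 1) + 1).
Check: d/dtheta[2*(2*exp(theta/2)*log(2*theta**2 + 1) + 1)] = (4*theta**2*exp(theta/2)*log(2*theta**2 + 1) + 16*theta*exp(theta/2) + 2*exp(theta/2)*log(2*theta**2 + 1))/(2*theta**2 + 1), which equals G'(theta).

G(theta) = 2*(2*exp(theta/2)*log(2*theta**2 + 1) + 1)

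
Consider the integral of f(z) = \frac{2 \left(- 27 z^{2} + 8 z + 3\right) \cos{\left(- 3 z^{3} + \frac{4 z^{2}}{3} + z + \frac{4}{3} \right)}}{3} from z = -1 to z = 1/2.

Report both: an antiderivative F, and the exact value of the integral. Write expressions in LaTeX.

The substitution u = - 3 z^{3} + \frac{4 z^{2}}{3} + z + \frac{4}{3} works: f is exactly (dF/du)*(du/dz) for that inner function.
F(z) = 2 \sin{\left(- 3 z^{3} + \frac{4 z^{2}}{3} + z + \frac{4}{3} \right)} is an antiderivative of f.
Check: d/dz[2 \sin{\left(- 3 z^{3} + \frac{4 z^{2}}{3} + z + \frac{4}{3} \right)}] = - 18 z^{2} \cos{\left(- 3 z^{3} + \frac{4 z^{2}}{3} + z + \frac{4}{3} \right)} + \frac{16 z \cos{\left(- 3 z^{3} + \frac{4 z^{2}}{3} + z + \frac{4}{3} \right)}}{3} + 2 \cos{\left(- 3 z^{3} + \frac{4 z^{2}}{3} + z + \frac{4}{3} \right)}, which equals f(z).
F(1/2) = 2 \sin{\left(\frac{43}{24} \right)}; F(-1) = 2 \sin{\left(\frac{14}{3} \right)}.
Integral = F(1/2) - F(-1) = 2 \sin{\left(\frac{43}{24} \right)} - 2 \sin{\left(\frac{14}{3} \right)}.

Antiderivative: F(z) = 2 \sin{\left(- 3 z^{3} + \frac{4 z^{2}}{3} + z + \frac{4}{3} \right)}; value = 2 \sin{\left(\frac{43}{24} \right)} - 2 \sin{\left(\frac{14}{3} \right)}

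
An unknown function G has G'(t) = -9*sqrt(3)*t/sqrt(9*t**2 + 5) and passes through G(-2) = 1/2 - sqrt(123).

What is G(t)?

G(t) = -(2*sqrt(3)*sqrt(9*t**2 + 5) - 1)/2

G'(t) matches the chain-rule pattern g'(h)*h' with inner function h(t) = 3*t**2 + 5/3; substituting u = h(t) collapses the integral.
A general antiderivative is -3*sqrt(3*t**2 + 5/3) + C.
The condition gives C = 1/2 - sqrt(123) - (-sqrt(123)) = 1/2.
So G(t) = -(2*sqrt(3)*sqrt(9*t**2 + 5) - 1)/2.
Check: d/dt[-(2*sqrt(3)*sqrt(9*t**2 + 5) - 1)/2] = -9*sqrt(3)*t/sqrt(9*t**2 + 5) = G'(t).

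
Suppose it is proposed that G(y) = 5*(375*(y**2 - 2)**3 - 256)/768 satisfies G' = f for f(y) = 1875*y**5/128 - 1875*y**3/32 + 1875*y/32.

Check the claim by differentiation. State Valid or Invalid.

d/dy[G] = 1875*y**5/128 - 1875*y**3/32 + 1875*y/32
This equals f(y) exactly, so the claim holds.

Valid - the claim checks out under differentiation.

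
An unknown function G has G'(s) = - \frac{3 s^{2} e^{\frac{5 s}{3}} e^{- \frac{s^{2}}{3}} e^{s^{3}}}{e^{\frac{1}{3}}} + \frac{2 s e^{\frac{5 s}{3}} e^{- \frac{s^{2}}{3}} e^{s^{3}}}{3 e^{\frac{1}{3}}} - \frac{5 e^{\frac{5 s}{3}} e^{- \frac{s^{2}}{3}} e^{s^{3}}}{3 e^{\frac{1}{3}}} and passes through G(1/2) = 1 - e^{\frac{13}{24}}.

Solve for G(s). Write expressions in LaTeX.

The substitution u = s^{3} - \frac{s^{2}}{3} + \frac{5 s}{3} - \frac{1}{3} works: G'(s) is exactly (dG/du)*(du/ds) for that inner function.
A general antiderivative is - e^{s^{3} - \frac{s^{2}}{3} + \frac{5 s}{3} - \frac{1}{3}} + C.
The condition gives C = 1 - e^{\frac{13}{24}} - (- e^{\frac{13}{24}}) = 1.
So G(s) = 1 - e^{s^{3} - \frac{s^{2}}{3} + \frac{5 s}{3} - \frac{1}{3}}.
Check: d/ds[1 - e^{s^{3} - \frac{s^{2}}{3} + \frac{5 s}{3} - \frac{1}{3}}] = - \frac{3 s^{2} e^{\frac{5 s}{3}} e^{- \frac{s^{2}}{3}} e^{s^{3}}}{e^{\frac{1}{3}}} + \frac{2 s e^{\frac{5 s}{3}} e^{- \frac{s^{2}}{3}} e^{s^{3}}}{3 e^{\frac{1}{3}}} - \frac{5 e^{\frac{5 s}{3}} e^{- \frac{s^{2}}{3}} e^{s^{3}}}{3 e^{\frac{1}{3}}} = G'(s).

G(s) = 1 - e^{s^{3} - \frac{s^{2}}{3} + \frac{5 s}{3} - \frac{1}{3}}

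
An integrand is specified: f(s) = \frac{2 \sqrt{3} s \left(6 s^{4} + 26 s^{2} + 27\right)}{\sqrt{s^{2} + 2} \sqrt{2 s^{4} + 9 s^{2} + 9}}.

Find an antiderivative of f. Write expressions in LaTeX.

f has the shape u'v + uv' for u = 6 \sqrt{s^{2} + 2} and v = \sqrt{\frac{2 s^{4}}{3} + 3 s^{2} + 3} — it is the derivative of the product u*v.
Check: d/ds[2 \sqrt{3} \sqrt{s^{2} + 2} \sqrt{2 s^{4} + 9 s^{2} + 9}] = \frac{12 \sqrt{3} s^{5} + 52 \sqrt{3} s^{3} + 54 \sqrt{3} s}{\sqrt{s^{2} + 2} \sqrt{2 s^{4} + 9 s^{2} + 9}}, which equals f(s).

An antiderivative is F(s) = 2 \sqrt{3} \sqrt{s^{2} + 2} \sqrt{2 s^{4} + 9 s^{2} + 9}.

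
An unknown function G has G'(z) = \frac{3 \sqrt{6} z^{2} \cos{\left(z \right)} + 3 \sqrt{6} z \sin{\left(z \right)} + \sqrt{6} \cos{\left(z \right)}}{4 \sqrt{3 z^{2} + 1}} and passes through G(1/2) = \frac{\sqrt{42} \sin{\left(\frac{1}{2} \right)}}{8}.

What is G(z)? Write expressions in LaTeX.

G(z) = \frac{3 \sqrt{2 z^{2} + \frac{2}{3}} \sin{\left(z \right)}}{4}

Recognize the product-rule pattern: G'(z) = u'v + uv' with u = \frac{3 \sqrt{2 z^{2} + \frac{2}{3}}}{4}, v = \sin{\left(z \right)}, so integration by parts undoes it.
A general antiderivative is \frac{3 \sqrt{2 z^{2} + \frac{2}{3}} \sin{\left(z \right)}}{4} + C.
The condition gives C = \frac{\sqrt{42} \sin{\left(\frac{1}{2} \right)}}{8} - (\frac{\sqrt{42} \sin{\left(\frac{1}{2} \right)}}{8}) = 0.
So G(z) = \frac{3 \sqrt{2 z^{2} + \frac{2}{3}} \sin{\left(z \right)}}{4}.
Check: d/dz[\frac{3 \sqrt{2 z^{2} + \frac{2}{3}} \sin{\left(z \right)}}{4}] = \frac{\sqrt{3} \left(9 \sqrt{2} z^{2} \cos{\left(z \right)} + 9 \sqrt{2} z \sin{\left(z \right)} + 3 \sqrt{2} \cos{\left(z \right)}\right)}{12 \sqrt{3 z^{2} + 1}}, which equals G'(z).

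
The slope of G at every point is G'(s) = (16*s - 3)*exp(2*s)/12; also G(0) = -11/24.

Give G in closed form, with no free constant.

G(s) = 2*s*exp(2*s)/3 - 11*exp(2*s)/24

G'(s) has the shape u'v + uv' for u = 2*s/3 - 11/24 and v = exp(2*s) — it is the derivative of the product u*v.
A general antiderivative is (16*s - 11)*exp(2*s)/24 + C.
The condition gives C = -11/24 - (-11/24) = 0.
So G(s) = 2*s*exp(2*s)/3 - 11*exp(2*s)/24.
Check: d/ds[2*s*exp(2*s)/3 - 11*exp(2*s)/24] = 4*s*exp(2*s)/3 - exp(2*s)/4, which equals G'(s).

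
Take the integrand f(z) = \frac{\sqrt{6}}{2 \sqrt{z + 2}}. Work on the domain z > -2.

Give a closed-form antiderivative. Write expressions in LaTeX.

Any candidate F(z) must reproduce f(z) exactly when differentiated.
Check: d/dz[\sqrt{6} \sqrt{z + 2}] = \frac{\sqrt{6}}{2 \sqrt{z + 2}} = f(z).

An antiderivative is F(z) = \sqrt{6} \sqrt{z + 2}.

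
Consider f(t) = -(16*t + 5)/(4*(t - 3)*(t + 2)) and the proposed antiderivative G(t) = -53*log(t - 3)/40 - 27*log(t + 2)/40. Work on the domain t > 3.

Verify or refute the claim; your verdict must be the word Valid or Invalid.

Invalid: d/dt[G] - f = (16*t + 5)/(8*t**2 - 8*t - 48), which is not 0.

d/dt[G] = (-16*t - 5)/(8*t**2 - 8*t - 48)
d/dt[G] - f(t) = (16*t + 5)/(8*t**2 - 8*t - 48) != 0.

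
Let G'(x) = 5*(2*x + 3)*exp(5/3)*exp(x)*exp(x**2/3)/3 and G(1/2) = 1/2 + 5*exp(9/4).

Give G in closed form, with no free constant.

The substitution u = x**2/3 + x + 5/3 works: G'(x) is exactly (dG/du)*(du/dx) for that inner function.
A general antiderivative is 5*exp(x**2/3 + x + 5/3) + C.
The condition gives C = 1/2 + 5*exp(9/4) - (5*exp(9/4)) = 1/2.
So G(x) = 5*exp(5/3)*exp(x)*exp(x**2/3) + 1/2.
Check: d/dx[5*exp(5/3)*exp(x)*exp(x**2/3) + 1/2] = 10*x*exp(5/3)*exp(x)*exp(x**2/3)/3 + 5*exp(5/3)*exp(x)*exp(x**2/3), which equals G'(x).

G(x) = 5*exp(5/3)*exp(x)*exp(x**2/3) + 1/2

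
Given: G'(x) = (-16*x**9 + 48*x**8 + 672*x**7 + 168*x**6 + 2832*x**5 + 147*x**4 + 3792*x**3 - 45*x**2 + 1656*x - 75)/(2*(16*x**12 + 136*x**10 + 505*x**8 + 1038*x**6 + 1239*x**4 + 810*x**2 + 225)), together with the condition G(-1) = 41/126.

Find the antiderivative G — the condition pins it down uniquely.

Recover the given G'(x) by differentiating a candidate G(x); any mismatch rules it out.
A general antiderivative is (-x/4 - 3)/(x**4/2 + 3*x**2/2 + 3/2) + 1/(4*x**2 + 5) + C.
The condition gives C = 41/126 - (-85/126) = 1.
So G(x) = (8*x**6 + 36*x**4 - 4*x**3 + 12*x**2 - 5*x - 24)/(8*x**6 + 34*x**4 + 54*x**2 + 30).
Check: d/dx[(8*x**6 + 36*x**4 - 4*x**3 + 12*x**2 - 5*x - 24)/(8*x**6 + 34*x**4 + 54*x**2 + 30)] = (-16*x**9 + 48*x**8 + 672*x**7 + 168*x**6 + 2832*x**5 + 147*x**4 + 3792*x**3 - 45*x**2 + 1656*x - 75)/(32*x**12 + 272*x**10 + 1010*x**8 + 2076*x**6 + 2478*x**4 + 1620*x**2 + 450), which equals G'(x).

G(x) = (8*x**6 + 36*x**4 - 4*x**3 + 12*x**2 - 5*x - 24)/(8*x**6 + 34*x**4 + 54*x**2 + 30)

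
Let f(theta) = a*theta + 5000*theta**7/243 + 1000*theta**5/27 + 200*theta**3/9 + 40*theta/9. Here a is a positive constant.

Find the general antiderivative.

The integrand splits into summands that can be handled one at a time.
Check: d/dtheta[a*theta**2/2 + 625*theta**8/243 + 500*theta**6/81 + 50*theta**4/9 + 20*theta**2/9] = a*theta + 5000*theta**7/243 + 1000*theta**5/27 + 200*theta**3/9 + 40*theta/9 = f(theta).

F(theta) = a*theta**2/2 + 625*theta**8/243 + 500*theta**6/81 + 50*theta**4/9 + 20*theta**2/9 + C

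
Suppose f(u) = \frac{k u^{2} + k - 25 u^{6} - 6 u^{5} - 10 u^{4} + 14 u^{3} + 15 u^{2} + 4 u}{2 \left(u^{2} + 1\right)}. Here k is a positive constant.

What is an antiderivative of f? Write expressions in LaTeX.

Whatever form F(u) takes, F'(u) = f(u) is non-negotiable.
Check: d/du[\frac{k u}{2} - \frac{5 u^{5}}{2} - \frac{3 u^{4}}{4} + \frac{5 u^{3}}{2} + 5 u^{2} - 4 \log{\left(2 u^{2} + 2 \right)}] = \frac{k u^{2} + k - 25 u^{6} - 6 u^{5} - 10 u^{4} + 14 u^{3} + 15 u^{2} + 4 u}{2 u^{2} + 2}, which equals f(u).

An antiderivative is F(u) = \frac{k u}{2} - \frac{5 u^{5}}{2} - \frac{3 u^{4}}{4} + \frac{5 u^{3}}{2} + 5 u^{2} - 4 \log{\left(2 u^{2} + 2 \right)}.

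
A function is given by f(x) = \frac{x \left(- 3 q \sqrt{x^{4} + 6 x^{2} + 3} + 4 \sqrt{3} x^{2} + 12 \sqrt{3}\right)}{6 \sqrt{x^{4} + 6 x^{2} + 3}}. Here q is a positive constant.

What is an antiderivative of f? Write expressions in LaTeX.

An antiderivative is F(x) = \frac{- 3 q x^{2} + 4 \sqrt{3} \sqrt{x^{4} + 6 x^{2} + 3}}{12}.

Check any antiderivative F(x) by computing F'(x) and comparing it with f(x).
Check: d/dx[\frac{- 3 q x^{2} + 4 \sqrt{3} \sqrt{x^{4} + 6 x^{2} + 3}}{12}] = \frac{- 3 q x \sqrt{x^{4} + 6 x^{2} + 3} + 4 \sqrt{3} x^{3} + 12 \sqrt{3} x}{6 \sqrt{x^{4} + 6 x^{2} + 3}}, which equals f(x).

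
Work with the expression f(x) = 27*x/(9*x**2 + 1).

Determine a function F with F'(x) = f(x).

An antiderivative is F(x) = 3*log(3*x**2 + 1/3)/2.

The substitution u = 3*x**2 + 1/3 works: f is exactly (dF/du)*(du/dx) for that inner function.
Check: d/dx[3*log(3*x**2 + 1/3)/2] = 27*x/(9*x**2 + 1) = f(x).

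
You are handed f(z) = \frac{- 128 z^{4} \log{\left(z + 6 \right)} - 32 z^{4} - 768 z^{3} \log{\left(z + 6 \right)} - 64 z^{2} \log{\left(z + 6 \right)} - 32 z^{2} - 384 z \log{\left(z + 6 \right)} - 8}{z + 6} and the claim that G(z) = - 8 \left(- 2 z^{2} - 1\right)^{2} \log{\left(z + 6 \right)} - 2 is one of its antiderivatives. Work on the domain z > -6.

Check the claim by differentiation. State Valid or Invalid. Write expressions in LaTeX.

d/dz[G] = \frac{- 128 z^{4} \log{\left(z + 6 \right)} - 32 z^{4} - 768 z^{3} \log{\left(z + 6 \right)} - 64 z^{2} \log{\left(z + 6 \right)} - 32 z^{2} - 384 z \log{\left(z + 6 \right)} - 8}{z + 6}
This equals f(z) exactly, so the claim holds.

Valid: G'(z) = f(z).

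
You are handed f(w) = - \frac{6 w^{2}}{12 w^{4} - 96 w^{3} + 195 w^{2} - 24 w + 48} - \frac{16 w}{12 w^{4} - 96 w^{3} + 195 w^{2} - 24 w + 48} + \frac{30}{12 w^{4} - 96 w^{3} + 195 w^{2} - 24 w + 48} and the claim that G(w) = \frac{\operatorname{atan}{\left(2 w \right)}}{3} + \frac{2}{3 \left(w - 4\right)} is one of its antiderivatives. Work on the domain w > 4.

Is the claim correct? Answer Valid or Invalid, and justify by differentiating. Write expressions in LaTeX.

d/dw[G] = \frac{- 6 w^{2} - 16 w + 30}{12 w^{4} - 96 w^{3} + 195 w^{2} - 24 w + 48}
This equals f(w) exactly, so the claim holds.

Valid. The derivative of G reproduces f.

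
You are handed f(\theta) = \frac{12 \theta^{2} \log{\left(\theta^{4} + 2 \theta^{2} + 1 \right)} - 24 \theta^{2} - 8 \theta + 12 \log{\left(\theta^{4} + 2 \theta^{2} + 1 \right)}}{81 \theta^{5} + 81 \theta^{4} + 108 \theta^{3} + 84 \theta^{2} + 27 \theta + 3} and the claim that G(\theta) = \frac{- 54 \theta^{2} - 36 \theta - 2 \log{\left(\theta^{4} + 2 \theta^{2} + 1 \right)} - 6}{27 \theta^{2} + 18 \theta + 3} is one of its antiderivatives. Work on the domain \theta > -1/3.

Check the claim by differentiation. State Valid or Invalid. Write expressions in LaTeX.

Valid - differentiating G returns exactly f.

d/d\theta[G] = \frac{12 \theta^{2} \log{\left(\theta^{4} + 2 \theta^{2} + 1 \right)} - 24 \theta^{2} - 8 \theta + 12 \log{\left(\theta^{4} + 2 \theta^{2} + 1 \right)}}{81 \theta^{5} + 81 \theta^{4} + 108 \theta^{3} + 84 \theta^{2} + 27 \theta + 3}
This equals f(\theta) exactly, so the claim holds.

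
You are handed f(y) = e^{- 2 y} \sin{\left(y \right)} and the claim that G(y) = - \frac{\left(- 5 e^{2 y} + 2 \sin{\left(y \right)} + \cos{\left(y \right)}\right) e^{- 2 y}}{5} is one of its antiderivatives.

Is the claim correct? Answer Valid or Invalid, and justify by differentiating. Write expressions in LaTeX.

Valid - differentiating G returns exactly f.

d/dy[G] = e^{- 2 y} \sin{\left(y \right)}
This equals f(y) exactly, so the claim holds.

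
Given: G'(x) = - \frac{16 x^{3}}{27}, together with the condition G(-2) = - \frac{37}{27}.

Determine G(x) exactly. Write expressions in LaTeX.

G(x) = - \frac{4 x^{4} - 27}{27}

Differentiate the proposed G(x) back; it has to land on the given G'(x).
A general antiderivative is - \frac{4 x^{4}}{27} + C.
The condition gives C = - \frac{37}{27} - (- \frac{64}{27}) = 1.
So G(x) = - \frac{4 x^{4} - 27}{27}.
Check: d/dx[- \frac{4 x^{4} - 27}{27}] = - \frac{16 x^{3}}{27} = G'(x).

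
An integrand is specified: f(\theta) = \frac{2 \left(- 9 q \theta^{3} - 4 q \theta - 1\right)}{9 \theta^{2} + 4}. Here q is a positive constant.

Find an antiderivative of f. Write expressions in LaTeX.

An antiderivative is F(\theta) = - q \theta^{2} - \frac{\operatorname{atan}{\left(\frac{3 \theta}{2} \right)}}{3}.

Recover f(\theta) by differentiating a candidate F(\theta); any mismatch rules it out.
Check: d/d\theta[- q \theta^{2} - \frac{\operatorname{atan}{\left(\frac{3 \theta}{2} \right)}}{3}] = \frac{- 18 q \theta^{3} - 8 q \theta - 2}{9 \theta^{2} + 4}, which equals f(\theta).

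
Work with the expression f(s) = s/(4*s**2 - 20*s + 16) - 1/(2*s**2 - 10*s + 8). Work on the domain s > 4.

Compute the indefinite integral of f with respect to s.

F(s) = log(s - 4)/6 + log(s - 1)/12 + C

The denominator factors as 4*(s - 4)*(s - 1); partial fractions split f into directly integrable pieces: 1/(12*(s - 1)) + 1/(6*(s - 4)).
Check: d/ds[log(s - 4)/6 + log(s - 1)/12] = (s - 2)/(4*s**2 - 20*s + 16), which equals f(s).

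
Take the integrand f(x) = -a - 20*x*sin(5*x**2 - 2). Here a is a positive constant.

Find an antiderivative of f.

A candidate is checked by its d/dx: the result must match f(x).
Check: d/dx[-a*x + 2*cos(5*x**2 - 2)] = -a - 20*x*sin(5*x**2 - 2) = f(x).

An antiderivative is F(x) = -a*x + 2*cos(5*x**2 - 2).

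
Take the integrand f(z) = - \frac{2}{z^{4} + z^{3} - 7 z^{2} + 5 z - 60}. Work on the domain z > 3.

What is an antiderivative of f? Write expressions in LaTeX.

The denominator factors as \left(z - 3\right) \left(z + 4\right) \left(z^{2} + 5\right); partial fractions split f into directly integrable pieces: \frac{z + 17}{147 \left(z^{2} + 5\right)} + \frac{2}{147 \left(z + 4\right)} - \frac{1}{49 \left(z - 3\right)}.
Check: d/dz[- \frac{\log{\left(z - 3 \right)}}{49} + \frac{2 \log{\left(z + 4 \right)}}{147} + \frac{\log{\left(z^{2} + 5 \right)}}{294} + \frac{17 \sqrt{5} \operatorname{atan}{\left(\frac{\sqrt{5} z}{5} \right)}}{735}] = - \frac{2}{z^{4} + z^{3} - 7 z^{2} + 5 z - 60} = f(z).

An antiderivative is F(z) = - \frac{\log{\left(z - 3 \right)}}{49} + \frac{2 \log{\left(z + 4 \right)}}{147} + \frac{\log{\left(z^{2} + 5 \right)}}{294} + \frac{17 \sqrt{5} \operatorname{atan}{\left(\frac{\sqrt{5} z}{5} \right)}}{735}.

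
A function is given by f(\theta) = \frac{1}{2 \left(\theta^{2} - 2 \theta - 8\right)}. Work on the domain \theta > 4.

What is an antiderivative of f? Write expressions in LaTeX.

An antiderivative is F(\theta) = \frac{\log{\left(\theta - 4 \right)}}{12} - \frac{\log{\left(\theta + 2 \right)}}{12}.

The denominator factors as 2 \left(\theta - 4\right) \left(\theta + 2\right); partial fractions split f into directly integrable pieces: - \frac{1}{12 \left(\theta + 2\right)} + \frac{1}{12 \left(\theta - 4\right)}.
Check: d/d\theta[\frac{\log{\left(\theta - 4 \right)}}{12} - \frac{\log{\left(\theta + 2 \right)}}{12}] = \frac{1}{2 \theta^{2} - 4 \theta - 16}, which equals f(\theta).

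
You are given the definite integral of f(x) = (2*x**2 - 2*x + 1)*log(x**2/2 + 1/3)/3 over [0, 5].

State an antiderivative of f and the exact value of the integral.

Antiderivative: F(x) = (-12*x**3 + 27*x**2 + 9*x*(2*x**2 - 3*x + 3)*log(x**2/2 + 1/3) - 30*x - 18*log(x**2 + 2/3) + 10*sqrt(6)*atan(sqrt(6)*x/2))/81; value = -325/27 - 2*log(77/3)/9 + 2*log(2/3)/9 + 10*sqrt(6)*atan(5*sqrt(6)/2)/81 + 190*log(77/6)/9

For F(x) to be correct the identity F'(x) - f(x) = 0 must hold.
F(x) = (-12*x**3 + 27*x**2 + 9*x*(2*x**2 - 3*x + 3)*log(x**2/2 + 1/3) - 30*x - 18*log(x**2 + 2/3) + 10*sqrt(6)*atan(sqrt(6)*x/2))/81 is an antiderivative of f.
Check: d/dx[(-12*x**3 + 27*x**2 + 9*x*(2*x**2 - 3*x + 3)*log(x**2/2 + 1/3) - 30*x - 18*log(x**2 + 2/3) + 10*sqrt(6)*atan(sqrt(6)*x/2))/81] = 2*x**2*log(3*x**2 + 2)/3 - 2*x**2*log(6)/3 - 2*x*log(3*x**2 + 2)/3 + 2*x*log(6)/3 + log(3*x**2 + 2)/3 - log(6)/3, which equals f(x).
F(5) = -325/27 - 2*log(77/3)/9 + 10*sqrt(6)*atan(5*sqrt(6)/2)/81 + 190*log(77/6)/9; F(0) = -2*log(2/3)/9.
Integral = F(5) - F(0) = -325/27 - 2*log(77/3)/9 + 2*log(2/3)/9 + 10*sqrt(6)*atan(5*sqrt(6)/2)/81 + 190*log(77/6)/9.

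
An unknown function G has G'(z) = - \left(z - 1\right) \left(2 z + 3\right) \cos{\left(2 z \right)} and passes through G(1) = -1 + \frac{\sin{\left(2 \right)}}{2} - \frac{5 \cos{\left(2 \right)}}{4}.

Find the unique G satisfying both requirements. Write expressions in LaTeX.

G(z) = - z^{2} \sin{\left(2 z \right)} - \frac{z \sin{\left(2 z \right)}}{2} - z \cos{\left(2 z \right)} + 2 \sin{\left(2 z \right)} - \frac{\cos{\left(2 z \right)}}{4} - 1

The proposed G(z) is checked by its d/dz: the result must match the given G'(z).
A general antiderivative is - z^{2} \sin{\left(2 z \right)} - \frac{z \sin{\left(2 z \right)}}{2} - z \cos{\left(2 z \right)} + 2 \sin{\left(2 z \right)} - \frac{\cos{\left(2 z \right)}}{4} + C.
The condition gives C = -1 + \frac{\sin{\left(2 \right)}}{2} - \frac{5 \cos{\left(2 \right)}}{4} - (\frac{\sin{\left(2 \right)}}{2} - \frac{5 \cos{\left(2 \right)}}{4}) = -1.
So G(z) = - z^{2} \sin{\left(2 z \right)} - \frac{z \sin{\left(2 z \right)}}{2} - z \cos{\left(2 z \right)} + 2 \sin{\left(2 z \right)} - \frac{\cos{\left(2 z \right)}}{4} - 1.
Check: d/dz[- z^{2} \sin{\left(2 z \right)} - \frac{z \sin{\left(2 z \right)}}{2} - z \cos{\left(2 z \right)} + 2 \sin{\left(2 z \right)} - \frac{\cos{\left(2 z \right)}}{4} - 1] = - 2 z^{2} \cos{\left(2 z \right)} - z \cos{\left(2 z \right)} + 3 \cos{\left(2 z \right)}, which equals G'(z).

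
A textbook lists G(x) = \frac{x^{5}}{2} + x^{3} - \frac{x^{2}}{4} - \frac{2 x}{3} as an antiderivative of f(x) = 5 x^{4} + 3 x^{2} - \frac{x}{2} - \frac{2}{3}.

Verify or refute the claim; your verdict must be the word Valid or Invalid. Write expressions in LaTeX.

d/dx[G] = \frac{5 x^{4}}{2} + 3 x^{2} - \frac{x}{2} - \frac{2}{3}
d/dx[G] - f(x) = - \frac{5 x^{4}}{2} != 0.

Invalid: d/dx[G] - f = - \frac{5 x^{4}}{2}, which is not 0.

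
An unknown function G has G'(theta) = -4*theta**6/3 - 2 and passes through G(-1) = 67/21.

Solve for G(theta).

G(theta) = -4*theta**7/21 - 2*theta + 1

A first test for any G(theta): its theta-derivative must equal the given G'(theta).
A general antiderivative is -4*theta**7/21 - 2*theta + C.
The condition gives C = 67/21 - (46/21) = 1.
So G(theta) = -4*theta**7/21 - 2*theta + 1.
Check: d/dtheta[-4*theta**7/21 - 2*theta + 1] = -4*theta**6/3 - 2 = G'(theta).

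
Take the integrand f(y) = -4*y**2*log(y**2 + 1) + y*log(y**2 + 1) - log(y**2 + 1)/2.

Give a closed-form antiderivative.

An antiderivative is F(y) = -4*y**3*log(y**2 + 1)/3 + 8*y**3/9 + y**2*log(y**2 + 1)/2 - y**2/2 - y*log(y**2 + 1)/2 - 5*y/3 + log(y**2 + 1)/2 + 5*atan(y)/3.

The integrand splits into summands that can be handled one at a time.
Check: d/dy[-4*y**3*log(y**2 + 1)/3 + 8*y**3/9 + y**2*log(y**2 + 1)/2 - y**2/2 - y*log(y**2 + 1)/2 - 5*y/3 + log(y**2 + 1)/2 + 5*atan(y)/3] = -4*y**2*log(y**2 + 1) + y*log(y**2 + 1) - log(y**2 + 1)/2 = f(y).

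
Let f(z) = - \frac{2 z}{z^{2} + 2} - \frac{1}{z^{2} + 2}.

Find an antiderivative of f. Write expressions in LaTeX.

The integrand splits into summands that can be handled one at a time.
Check: d/dz[\frac{- 2 \log{\left(z^{2} + 2 \right)} - \sqrt{2} \operatorname{atan}{\left(\frac{\sqrt{2} z}{2} \right)}}{2}] = \frac{- 2 z - 1}{z^{2} + 2}, which equals f(z).

An antiderivative is F(z) = \frac{- 2 \log{\left(z^{2} + 2 \right)} - \sqrt{2} \operatorname{atan}{\left(\frac{\sqrt{2} z}{2} \right)}}{2}.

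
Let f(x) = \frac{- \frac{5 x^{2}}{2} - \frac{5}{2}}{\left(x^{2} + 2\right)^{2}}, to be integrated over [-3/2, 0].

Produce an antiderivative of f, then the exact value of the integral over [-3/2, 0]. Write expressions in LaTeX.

Since d/dx undoes antidifferentiation here, F'(x) = f(x) is required of F(x).
F(x) = \frac{5 x}{8 x^{2} + 16} - \frac{15 \sqrt{2} \operatorname{atan}{\left(\frac{\sqrt{2} x}{2} \right)}}{16} is an antiderivative of f.
Check: d/dx[\frac{5 x}{8 x^{2} + 16} - \frac{15 \sqrt{2} \operatorname{atan}{\left(\frac{\sqrt{2} x}{2} \right)}}{16}] = \frac{- 5 x^{2} - 5}{2 x^{4} + 8 x^{2} + 8}, which equals f(x).
F(0) = 0; F(-3/2) = - \frac{15}{68} + \frac{15 \sqrt{2} \operatorname{atan}{\left(\frac{3 \sqrt{2}}{4} \right)}}{16}.
Integral = F(0) - F(-3/2) = - \frac{15 \sqrt{2} \operatorname{atan}{\left(\frac{3 \sqrt{2}}{4} \right)}}{16} + \frac{15}{68}.

Antiderivative: F(x) = \frac{5 x}{8 x^{2} + 16} - \frac{15 \sqrt{2} \operatorname{atan}{\left(\frac{\sqrt{2} x}{2} \right)}}{16}; value = - \frac{15 \sqrt{2} \operatorname{atan}{\left(\frac{3 \sqrt{2}}{4} \right)}}{16} + \frac{15}{68}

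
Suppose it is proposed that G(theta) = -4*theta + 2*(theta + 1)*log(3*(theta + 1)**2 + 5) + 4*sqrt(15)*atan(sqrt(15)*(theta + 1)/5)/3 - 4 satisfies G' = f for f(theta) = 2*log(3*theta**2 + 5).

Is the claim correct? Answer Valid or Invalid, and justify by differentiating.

Invalid: d/dtheta[G] - f = -2*log(3*theta**2 + 5) + 2*log(3*theta**2 + 6*theta + 8), which is not 0.

d/dtheta[G] = 2*log(3*theta**2 + 6*theta + 8)
d/dtheta[G] - f(theta) = -2*log(3*theta**2 + 5) + 2*log(3*theta**2 + 6*theta + 8) != 0.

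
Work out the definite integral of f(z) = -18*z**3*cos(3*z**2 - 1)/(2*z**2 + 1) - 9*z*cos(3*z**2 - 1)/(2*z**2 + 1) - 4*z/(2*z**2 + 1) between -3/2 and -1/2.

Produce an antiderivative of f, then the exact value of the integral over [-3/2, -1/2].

Integrate term by term and add the pieces.
F(z) = -(2*log(z**2 + 1/2) + 3*sin(3*z**2 - 1))/2 is an antiderivative of f.
Check: d/dz[-(2*log(z**2 + 1/2) + 3*sin(3*z**2 - 1))/2] = (-18*z**3*cos(3*z**2 - 1) - 9*z*cos(3*z**2 - 1) - 4*z)/(2*z**2 + 1), which equals f(z).
F(-1/2) = -log(3/4) + 3*sin(1/4)/2; F(-3/2) = -log(11/4) - 3*sin(23/4)/2.
Integral = F(-1/2) - F(-3/2) = 3*sin(23/4)/2 - log(3/4) + 3*sin(1/4)/2 + log(11/4).

Antiderivative: F(z) = -(2*log(z**2 + 1/2) + 3*sin(3*z**2 - 1))/2; value = 3*sin(23/4)/2 - log(3/4) + 3*sin(1/4)/2 + log(11/4)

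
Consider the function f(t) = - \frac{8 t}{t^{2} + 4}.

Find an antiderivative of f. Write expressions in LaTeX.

f matches the chain-rule pattern g'(h)*h' with inner function h(t) = \frac{t^{2}}{2} + 2; substituting u = h(t) collapses the integral.
Check: d/dt[- 4 \log{\left(\frac{t^{2}}{2} + 2 \right)}] = - \frac{8 t}{t^{2} + 4} = f(t).

An antiderivative is F(t) = - 4 \log{\left(\frac{t^{2}}{2} + 2 \right)}.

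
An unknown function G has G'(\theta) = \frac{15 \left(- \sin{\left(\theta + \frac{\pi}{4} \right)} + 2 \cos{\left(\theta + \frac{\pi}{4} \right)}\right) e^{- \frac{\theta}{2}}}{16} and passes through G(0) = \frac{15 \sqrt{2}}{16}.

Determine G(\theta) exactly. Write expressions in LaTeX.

G'(\theta) has the shape u'v + uv' for u = \frac{15 e^{- \frac{\theta}{2}}}{8} and v = \sin{\left(\theta + \frac{\pi}{4} \right)} — it is the derivative of the product u*v.
A general antiderivative is \frac{15 e^{- \frac{\theta}{2}} \sin{\left(\theta + \frac{\pi}{4} \right)}}{8} + C.
The condition gives C = \frac{15 \sqrt{2}}{16} - (\frac{15 \sqrt{2}}{16}) = 0.
So G(\theta) = \frac{15 e^{- \frac{\theta}{2}} \sin{\left(\theta + \frac{\pi}{4} \right)}}{8}.
Check: d/d\theta[\frac{15 e^{- \frac{\theta}{2}} \sin{\left(\theta + \frac{\pi}{4} \right)}}{8}] = \frac{\left(- 15 \sin{\left(\theta + \frac{\pi}{4} \right)} + 30 \cos{\left(\theta + \frac{\pi}{4} \right)}\right) e^{- \frac{\theta}{2}}}{16}, which equals G'(\theta).

G(\theta) = \frac{15 e^{- \frac{\theta}{2}} \sin{\left(\theta + \frac{\pi}{4} \right)}}{8}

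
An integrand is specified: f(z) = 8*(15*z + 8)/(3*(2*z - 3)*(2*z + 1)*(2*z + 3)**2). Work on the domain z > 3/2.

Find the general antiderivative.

F(z) = (61*(2*z + 3)*log(z - 3/2) - 9*(2*z + 3)*log(z + 1/2) - 52*(2*z + 3)*log(z + 3/2) + 348)/(216*(2*z + 3)) + C

Factor the denominator (3*(2*z - 3)*(2*z + 1)*(2*z + 3)**2) and decompose: f = -13/(27*(2*z + 3)) - 29/(9*(2*z + 3)**2) - 1/(12*(2*z + 1)) + 61/(108*(2*z - 3)); each piece integrates to a log, atan, or power term.
Check: d/dz[(61*(2*z + 3)*log(z - 3/2) - 9*(2*z + 3)*log(z + 1/2) - 52*(2*z + 3)*log(z + 3/2) + 348)/(216*(2*z + 3))] = (120*z + 64)/(48*z**4 + 96*z**3 - 72*z**2 - 216*z - 81), which equals f(z).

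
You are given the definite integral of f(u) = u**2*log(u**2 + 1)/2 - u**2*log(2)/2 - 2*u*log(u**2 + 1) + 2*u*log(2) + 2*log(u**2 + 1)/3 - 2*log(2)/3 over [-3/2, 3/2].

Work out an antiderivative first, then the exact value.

Antiderivative: F(u) = (3*u**3*log(u**2/2 + 1/2) - 2*u**3 - 18*u**2*log(u**2/2 + 1/2) + 18*u**2 + 12*u*log(u**2/2 + 1/2) - 18*u - 18*log(u**2 + 1) + 18*atan(u))/18; value = -15/4 + 25*log(13/8)/8 + 2*atan(3/2)

The integrand splits into summands that can be handled one at a time.
F(u) = (3*u**3*log(u**2/2 + 1/2) - 2*u**3 - 18*u**2*log(u**2/2 + 1/2) + 18*u**2 + 12*u*log(u**2/2 + 1/2) - 18*u - 18*log(u**2 + 1) + 18*atan(u))/18 is an antiderivative of f.
Check: d/du[(3*u**3*log(u**2/2 + 1/2) - 2*u**3 - 18*u**2*log(u**2/2 + 1/2) + 18*u**2 + 12*u*log(u**2/2 + 1/2) - 18*u - 18*log(u**2 + 1) + 18*atan(u))/18] = u**2*log(u**2 + 1)/2 - u**2*log(2)/2 - 2*u*log(u**2 + 1) + 2*u*log(2) + 2*log(u**2 + 1)/3 - 2*log(2)/3 = f(u).
F(3/2) = -log(13/4) - 11*log(13/8)/16 + 3/8 + atan(3/2); F(-3/2) = -61*log(13/8)/16 - log(13/4) - atan(3/2) + 33/8.
Integral = F(3/2) - F(-3/2) = -15/4 + 25*log(13/8)/8 + 2*atan(3/2).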